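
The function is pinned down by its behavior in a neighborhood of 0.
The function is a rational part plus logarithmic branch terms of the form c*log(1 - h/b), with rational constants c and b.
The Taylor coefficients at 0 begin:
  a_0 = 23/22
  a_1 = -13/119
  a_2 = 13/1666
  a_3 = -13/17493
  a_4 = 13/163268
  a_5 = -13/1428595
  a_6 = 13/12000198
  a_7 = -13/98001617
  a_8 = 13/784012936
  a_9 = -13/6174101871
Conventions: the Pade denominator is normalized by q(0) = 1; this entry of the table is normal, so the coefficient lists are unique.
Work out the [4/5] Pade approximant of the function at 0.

Taylor coefficients needed (read off): a_0 = 23/22, a_1 = -13/119, a_2 = 13/1666, a_3 = -13/17493, a_4 = 13/163268, a_5 = -13/1428595, a_6 = 13/12000198, a_7 = -13/98001617, a_8 = 13/784012936, a_9 = -13/6174101871.
Write the denominator as Q(h) = 1 + q1*h + q2*h^2 + q3*h^3 + q4*h^4 + q5*h^5. Requiring Q*f - P = O(h^10) with deg P <= 4 kills the coefficients of h^5..h^9 in Q*f:
  h^5: a_5 + q1*a_4 + q2*a_3 + q3*a_2 + q4*a_1 + q5*a_0 = 0, i.e. -13/1428595 + (13/163268)*q1 + (-13/17493)*q2 + (13/1666)*q3 + (-13/119)*q4 + (23/22)*q5 = 0.
  h^6: a_6 + q1*a_5 + q2*a_4 + q3*a_3 + q4*a_2 + q5*a_1 = 0, i.e. 13/12000198 + (-13/1428595)*q1 + (13/163268)*q2 + (-13/17493)*q3 + (13/1666)*q4 + (-13/119)*q5 = 0.
  h^7: a_7 + q1*a_6 + q2*a_5 + q3*a_4 + q4*a_3 + q5*a_2 = 0, i.e. -13/98001617 + (13/12000198)*q1 + (-13/1428595)*q2 + (13/163268)*q3 + (-13/17493)*q4 + (13/1666)*q5 = 0.
  h^8: a_8 + q1*a_7 + q2*a_6 + q3*a_5 + q4*a_4 + q5*a_3 = 0, i.e. 13/784012936 + (-13/98001617)*q1 + (13/12000198)*q2 + (-13/1428595)*q3 + (13/163268)*q4 + (-13/17493)*q5 = 0.
  h^9: a_9 + q1*a_8 + q2*a_7 + q3*a_6 + q4*a_5 + q5*a_4 = 0, i.e. -13/6174101871 + (13/784012936)*q1 + (-13/98001617)*q2 + (13/12000198)*q3 + (-13/1428595)*q4 + (13/163268)*q5 = 0.
Solving this linear system: q1 = 23591/75663, q2 = 817/25221, q3 = 10723/8650803, q4 = 4289/363333726, q5 = -143/4238893470.
The numerator is Q*f truncated at degree 4: P0 = a_0 = 23/22; P1 = a_1 + q1*a_0 = 876101/4042566; P2 = a_2 + q1*a_1 + q2*a_0 = 753524/99042867; P3 = a_3 + q1*a_2 + q2*a_1 + q3*a_0 = -2684425/4853100483; P4 = a_4 + q1*a_3 + q2*a_2 + q3*a_1 + q4*a_0 = -4562501/203830220286.

The Pade approximant has numerator coefficients [23/22, 876101/4042566, 753524/99042867, -2684425/4853100483, -4562501/203830220286]; denominator coefficients [1, 23591/75663, 817/25221, 10723/8650803, 4289/363333726, -143/4238893470].


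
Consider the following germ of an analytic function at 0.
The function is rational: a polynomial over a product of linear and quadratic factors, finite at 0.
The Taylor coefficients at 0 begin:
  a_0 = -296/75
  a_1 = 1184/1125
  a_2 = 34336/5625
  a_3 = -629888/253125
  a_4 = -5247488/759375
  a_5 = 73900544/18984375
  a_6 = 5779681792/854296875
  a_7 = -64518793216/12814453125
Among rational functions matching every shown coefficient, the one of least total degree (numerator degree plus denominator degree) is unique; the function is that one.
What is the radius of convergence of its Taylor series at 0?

No rational of total degree below 4 reproduces all 8 coefficients; solving the [0/4] Pade equations on them gives f(n) = -37/(6*(n**2 + n/6 + 5/4)**2), whose expansion matches every shown term.
Denominator factor (n**2 + n/6 + 5/4)^2: discriminant -179/36, complex-conjugate roots (-1/12) + ((1/12)*sqrt(179))*i and (-1/12) - ((1/12)*sqrt(179))*i; poles of order 2, moduli (1/2)*sqrt(5) and (1/2)*sqrt(5).
The radius of convergence is the smallest modulus among the singular points: (1/2)*sqrt(5).

The radius of convergence is (1/2)*sqrt(5).


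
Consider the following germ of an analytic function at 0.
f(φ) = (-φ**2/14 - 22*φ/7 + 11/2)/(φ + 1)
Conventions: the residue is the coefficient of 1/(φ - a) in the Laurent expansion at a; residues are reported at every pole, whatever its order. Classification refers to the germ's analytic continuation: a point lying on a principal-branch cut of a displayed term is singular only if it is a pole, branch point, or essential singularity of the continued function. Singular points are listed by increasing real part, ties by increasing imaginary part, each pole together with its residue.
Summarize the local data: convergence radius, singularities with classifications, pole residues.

Radius of convergence at 0: 1.
At -1: a pole of order 1; residue 60/7.

Denominator factor (φ + 1): pole of order 1 at -1, modulus 1.
The radius of convergence is the smallest modulus among the singular points: 1.
At the order-1 pole -1 set g(φ) = (φ - (-1))*f(φ) = -φ**2/14 - 22*φ/7 + 11/2.
Simple pole: residue = g(a) at a = -1, which is 60/7.


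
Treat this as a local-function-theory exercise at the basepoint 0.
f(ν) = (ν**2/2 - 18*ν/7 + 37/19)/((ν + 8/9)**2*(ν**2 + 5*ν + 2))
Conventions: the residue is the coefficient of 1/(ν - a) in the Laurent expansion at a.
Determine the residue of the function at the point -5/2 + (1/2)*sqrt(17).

The residue is 1145421/682328 + (41585967/81197032)*sqrt(17).

The factor ν**2 + 5*ν + 2 splits as (ν - a)(ν - a') with a = -5/2 + (1/2)*sqrt(17), a' = -5/2 - (1/2)*sqrt(17). At the order-1 pole a set g(ν) = (ν - a)*f(ν) = [(ν**2/2 - 18*ν/7 + 37/19)/(ν + 8/9)**2] / (ν - a').
Simple pole: residue = g(a) at a = -5/2 + (1/2)*sqrt(17), which is 1145421/682328 + (41585967/81197032)*sqrt(17).


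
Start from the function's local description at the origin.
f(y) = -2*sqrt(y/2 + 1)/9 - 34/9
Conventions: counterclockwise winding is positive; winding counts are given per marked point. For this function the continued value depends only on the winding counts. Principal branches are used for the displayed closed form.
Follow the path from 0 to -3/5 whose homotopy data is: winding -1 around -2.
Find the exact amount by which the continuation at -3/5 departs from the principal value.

The rational part is single-valued and drops out of the difference; each branch term changes only by its own monodromy.
(-2/9)*sqrt(1 - y/(-2)): winding -1 is odd, the square root flips sign, contributing -2*(-2/9)*sqrt(1 - (-3/5)/(-2)) = -2*(-2/9)*sqrt(7/10) = (2/45)*sqrt(70).
Summing the contributions at y = -3/5 gives (2/45)*sqrt(70).

Continued minus principal equals (2/45)*sqrt(70).


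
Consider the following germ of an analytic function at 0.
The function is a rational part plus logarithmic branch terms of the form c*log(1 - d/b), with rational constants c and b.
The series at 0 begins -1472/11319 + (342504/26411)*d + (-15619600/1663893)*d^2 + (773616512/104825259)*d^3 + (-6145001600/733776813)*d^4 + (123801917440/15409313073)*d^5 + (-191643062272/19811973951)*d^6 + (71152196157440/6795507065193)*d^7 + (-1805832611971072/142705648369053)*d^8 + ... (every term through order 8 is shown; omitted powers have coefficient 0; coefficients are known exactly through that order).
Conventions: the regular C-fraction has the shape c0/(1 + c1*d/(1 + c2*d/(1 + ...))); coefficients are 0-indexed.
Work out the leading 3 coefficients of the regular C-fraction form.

The regular C-fraction coefficients are [-1472/11319, 128439/1288, -7018639909/70898328].

Taylor coefficients (read off): a_0 = -1472/11319, a_1 = 342504/26411, a_2 = -15619600/1663893.
c0 = a_0 = -1472/11319. Peel one level at a time: if S = 1 + c*d/S' with S'(0) = 1, then c is the d-coefficient of S and S' = c*d/(S - 1).
S_1 = c0/f = 1 + (128439/1288)*d + (7018639909/710976)*d^2 + ...; c1 = 128439/1288.
S_2 = c1*d/(S_1 - 1) = 1 + (-7018639909/70898328)*d + ...; c2 = -7018639909/70898328.


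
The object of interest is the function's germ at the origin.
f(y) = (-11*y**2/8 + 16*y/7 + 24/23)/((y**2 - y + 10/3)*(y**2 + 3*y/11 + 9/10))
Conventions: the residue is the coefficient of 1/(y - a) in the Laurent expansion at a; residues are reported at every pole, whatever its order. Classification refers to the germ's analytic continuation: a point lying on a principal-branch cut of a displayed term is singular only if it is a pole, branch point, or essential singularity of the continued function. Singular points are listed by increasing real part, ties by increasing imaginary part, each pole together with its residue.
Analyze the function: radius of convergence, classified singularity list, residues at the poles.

Radius of convergence at 0: (3/10)*sqrt(10).
At (-3/22) - ((3/110)*sqrt(1185))*i: a pole of order 1; residue (657656835/1153467112) + ((172774437/45561950924)*sqrt(1185))*i.
At (-3/22) + ((3/110)*sqrt(1185))*i: a pole of order 1; residue (657656835/1153467112) - ((172774437/45561950924)*sqrt(1185))*i.
At (1/2) - ((1/6)*sqrt(111))*i: a pole of order 1; residue (-657656835/1153467112) - ((1031721295/42678283144)*sqrt(111))*i.
At (1/2) + ((1/6)*sqrt(111))*i: a pole of order 1; residue (-657656835/1153467112) + ((1031721295/42678283144)*sqrt(111))*i.


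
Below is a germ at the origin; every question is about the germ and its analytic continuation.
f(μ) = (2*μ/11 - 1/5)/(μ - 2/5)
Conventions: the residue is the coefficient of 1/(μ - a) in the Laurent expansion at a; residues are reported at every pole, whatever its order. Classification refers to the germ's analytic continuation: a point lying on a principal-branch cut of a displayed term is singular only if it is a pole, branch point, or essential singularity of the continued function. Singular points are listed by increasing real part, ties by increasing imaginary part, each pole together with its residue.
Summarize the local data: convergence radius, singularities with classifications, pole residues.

Denominator factor (μ - 2/5): pole of order 1 at 2/5, modulus 2/5.
The radius of convergence is the smallest modulus among the singular points: 2/5.
At the order-1 pole 2/5 set g(μ) = (μ - (2/5))*f(μ) = 2*μ/11 - 1/5.
Simple pole: residue = g(a) at a = 2/5, which is -7/55.

Radius of convergence at 0: 2/5.
At 2/5: a pole of order 1; residue -7/55.


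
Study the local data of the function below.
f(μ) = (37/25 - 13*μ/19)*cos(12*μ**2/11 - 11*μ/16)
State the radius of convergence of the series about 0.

The radius of convergence is infinite.

The factor cos(12*μ**2/11 - 11*μ/16) is entire and contributes no finite singular point.
The polynomial part has no poles.
No finite singular points: the Taylor series at 0 converges everywhere.


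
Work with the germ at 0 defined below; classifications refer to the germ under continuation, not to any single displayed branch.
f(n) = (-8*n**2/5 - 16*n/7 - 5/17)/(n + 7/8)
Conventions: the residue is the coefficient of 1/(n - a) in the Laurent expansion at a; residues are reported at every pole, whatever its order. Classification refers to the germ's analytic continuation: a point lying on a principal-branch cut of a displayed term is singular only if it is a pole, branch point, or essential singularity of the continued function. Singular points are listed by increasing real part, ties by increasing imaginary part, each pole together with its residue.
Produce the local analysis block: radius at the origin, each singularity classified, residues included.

Radius of convergence at 0: 7/8.
At -7/8: a pole of order 1; residue 327/680.

Denominator factor (n + 7/8): pole of order 1 at -7/8, modulus 7/8.
The radius of convergence is the smallest modulus among the singular points: 7/8.
At the order-1 pole -7/8 set g(n) = (n - (-7/8))*f(n) = -8*n**2/5 - 16*n/7 - 5/17.
Simple pole: residue = g(a) at a = -7/8, which is 327/680.


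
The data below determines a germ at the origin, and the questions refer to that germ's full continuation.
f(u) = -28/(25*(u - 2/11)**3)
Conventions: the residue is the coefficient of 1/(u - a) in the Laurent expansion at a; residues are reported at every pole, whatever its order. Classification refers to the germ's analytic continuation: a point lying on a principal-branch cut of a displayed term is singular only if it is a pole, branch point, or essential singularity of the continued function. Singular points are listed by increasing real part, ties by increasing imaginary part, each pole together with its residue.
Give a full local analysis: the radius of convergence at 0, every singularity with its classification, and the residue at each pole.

Denominator factor (u - 2/11)^3: pole of order 3 at 2/11, modulus 2/11.
The radius of convergence is the smallest modulus among the singular points: 2/11.
At the order-3 pole 2/11 set g(u) = (u - (2/11))^3*f(u) = -28/25.
Order-3 pole: residue = g''(a)/2; g''(2/11) = 0, so the residue is 0.

Radius of convergence at 0: 2/11.
At 2/11: a pole of order 3; residue 0.


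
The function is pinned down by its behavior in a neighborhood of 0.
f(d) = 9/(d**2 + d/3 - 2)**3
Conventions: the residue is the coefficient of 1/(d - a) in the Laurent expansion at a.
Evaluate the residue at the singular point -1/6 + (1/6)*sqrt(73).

The residue is (13122/389017)*sqrt(73).

The factor d**2 + d/3 - 2 splits as (d - a)(d - a') with a = -1/6 + (1/6)*sqrt(73), a' = -1/6 - (1/6)*sqrt(73). At the order-3 pole a set g(d) = (d - a)^3*f(d) = [9] / (d - a')^3.
Order-3 pole: residue = g''(a)/2; g''(-1/6 + (1/6)*sqrt(73)) = (26244/389017)*sqrt(73), so the residue is (13122/389017)*sqrt(73).


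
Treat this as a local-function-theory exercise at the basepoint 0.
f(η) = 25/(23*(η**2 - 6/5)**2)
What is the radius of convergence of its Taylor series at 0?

The radius of convergence is (1/5)*sqrt(30).

Denominator factor (η**2 - 6/5)^2: discriminant 24/5, real irrational roots (1/5)*sqrt(30) and -(1/5)*sqrt(30); poles of order 2, moduli (1/5)*sqrt(30) and (1/5)*sqrt(30).
The radius of convergence is the smallest modulus among the singular points: (1/5)*sqrt(30).


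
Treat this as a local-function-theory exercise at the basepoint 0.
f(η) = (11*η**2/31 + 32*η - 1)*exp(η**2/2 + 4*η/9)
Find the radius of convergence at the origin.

The factor exp(η**2/2 + 4*η/9) is entire and contributes no finite singular point.
The polynomial part has no poles.
No finite singular points: the Taylor series at 0 converges everywhere.

The radius of convergence is infinite.


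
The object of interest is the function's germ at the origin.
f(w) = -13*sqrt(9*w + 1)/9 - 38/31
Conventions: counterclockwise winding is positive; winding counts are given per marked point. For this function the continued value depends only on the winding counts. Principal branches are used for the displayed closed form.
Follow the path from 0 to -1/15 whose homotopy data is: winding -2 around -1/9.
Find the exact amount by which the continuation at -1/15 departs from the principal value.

The rational part is single-valued and drops out of the difference; each branch term changes only by its own monodromy.
(-13/9)*sqrt(1 - w/(-1/9)): winding -2 is even, the square root returns to the same sheet, contribution 0.
Summing the contributions at w = -1/15 gives 0.

Continued minus principal equals 0.


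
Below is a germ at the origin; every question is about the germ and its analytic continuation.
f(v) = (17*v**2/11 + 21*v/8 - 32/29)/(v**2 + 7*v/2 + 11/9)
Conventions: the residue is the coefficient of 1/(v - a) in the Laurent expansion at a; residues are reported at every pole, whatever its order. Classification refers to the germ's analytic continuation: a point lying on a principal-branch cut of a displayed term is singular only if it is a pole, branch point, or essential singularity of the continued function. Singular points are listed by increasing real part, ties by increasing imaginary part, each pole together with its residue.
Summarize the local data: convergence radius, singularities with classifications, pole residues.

Radius of convergence at 0: 7/4 - (1/12)*sqrt(265).
At -7/4 - (1/12)*sqrt(265): a pole of order 1; residue -245/176 - (172703/4057680)*sqrt(265).
At -7/4 + (1/12)*sqrt(265): a pole of order 1; residue -245/176 + (172703/4057680)*sqrt(265).

Denominator factor (v**2 + 7*v/2 + 11/9): discriminant 265/36, real irrational roots -7/4 + (1/12)*sqrt(265) and -7/4 - (1/12)*sqrt(265); poles of order 1, moduli 7/4 - (1/12)*sqrt(265) and 7/4 + (1/12)*sqrt(265).
The radius of convergence is the smallest modulus among the singular points: 7/4 - (1/12)*sqrt(265).
The factor v**2 + 7*v/2 + 11/9 splits as (v - a)(v - a') with a = -7/4 - (1/12)*sqrt(265), a' = -7/4 + (1/12)*sqrt(265). At the order-1 pole a set g(v) = (v - a)*f(v) = [17*v**2/11 + 21*v/8 - 32/29] / (v - a').
Simple pole: residue = g(a) at a = -7/4 - (1/12)*sqrt(265), which is -245/176 - (172703/4057680)*sqrt(265).
The factor v**2 + 7*v/2 + 11/9 splits as (v - a)(v - a') with a = -7/4 + (1/12)*sqrt(265), a' = -7/4 - (1/12)*sqrt(265). At the order-1 pole a set g(v) = (v - a)*f(v) = [17*v**2/11 + 21*v/8 - 32/29] / (v - a').
Simple pole: residue = g(a) at a = -7/4 + (1/12)*sqrt(265), which is -245/176 + (172703/4057680)*sqrt(265).
List the singular points by increasing real part (a conjugate pair: the negative imaginary part first).


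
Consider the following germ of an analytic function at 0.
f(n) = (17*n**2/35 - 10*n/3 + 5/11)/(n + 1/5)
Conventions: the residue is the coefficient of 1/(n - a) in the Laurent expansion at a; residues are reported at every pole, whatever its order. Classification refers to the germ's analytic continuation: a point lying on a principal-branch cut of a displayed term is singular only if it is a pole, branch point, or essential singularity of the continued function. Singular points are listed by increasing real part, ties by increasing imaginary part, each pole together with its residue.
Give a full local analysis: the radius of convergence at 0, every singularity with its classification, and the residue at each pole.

Denominator factor (n + 1/5): pole of order 1 at -1/5, modulus 1/5.
The radius of convergence is the smallest modulus among the singular points: 1/5.
At the order-1 pole -1/5 set g(n) = (n - (-1/5))*f(n) = 17*n**2/35 - 10*n/3 + 5/11.
Simple pole: residue = g(a) at a = -1/5, which is 32936/28875.

Radius of convergence at 0: 1/5.
At -1/5: a pole of order 1; residue 32936/28875.


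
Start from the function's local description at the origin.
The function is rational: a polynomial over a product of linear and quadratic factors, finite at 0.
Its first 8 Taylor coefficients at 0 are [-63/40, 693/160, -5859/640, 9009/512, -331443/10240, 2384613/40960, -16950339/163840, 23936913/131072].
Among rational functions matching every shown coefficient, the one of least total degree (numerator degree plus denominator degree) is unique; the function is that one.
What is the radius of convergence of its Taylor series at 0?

The radius of convergence is 4/7.

No rational of total degree below 2 reproduces all 8 coefficients; solving the [0/2] Pade equations on them gives f(ζ) = -9/(10*(ζ + 4/7)*(ζ + 1)), whose expansion matches every shown term.
Denominator factor (ζ + 1): pole of order 1 at -1, modulus 1.
Denominator factor (ζ + 4/7): pole of order 1 at -4/7, modulus 4/7.
The radius of convergence is the smallest modulus among the singular points: 4/7.


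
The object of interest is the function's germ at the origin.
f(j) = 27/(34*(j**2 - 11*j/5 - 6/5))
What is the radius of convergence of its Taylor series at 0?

The radius of convergence is -11/10 + (1/10)*sqrt(241).

Denominator factor (j**2 - 11*j/5 - 6/5): discriminant 241/25, real irrational roots 11/10 + (1/10)*sqrt(241) and 11/10 - (1/10)*sqrt(241); poles of order 1, moduli 11/10 + (1/10)*sqrt(241) and -11/10 + (1/10)*sqrt(241).
The radius of convergence is the smallest modulus among the singular points: -11/10 + (1/10)*sqrt(241).


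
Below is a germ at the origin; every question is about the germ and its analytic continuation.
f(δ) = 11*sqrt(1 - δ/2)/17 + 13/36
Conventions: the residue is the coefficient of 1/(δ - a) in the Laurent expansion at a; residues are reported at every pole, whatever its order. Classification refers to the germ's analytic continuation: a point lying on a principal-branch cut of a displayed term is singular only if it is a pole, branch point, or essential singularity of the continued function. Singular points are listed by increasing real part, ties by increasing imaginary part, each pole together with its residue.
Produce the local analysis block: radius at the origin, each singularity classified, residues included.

Radius of convergence at 0: 2.
At 2: an algebraic (square-root) branch point.

Branch term (11/17)*sqrt(1 - δ/(2)): its argument vanishes at δ = 2, a square-root branch point, modulus 2.
The radius of convergence is the smallest modulus among the singular points: 2.


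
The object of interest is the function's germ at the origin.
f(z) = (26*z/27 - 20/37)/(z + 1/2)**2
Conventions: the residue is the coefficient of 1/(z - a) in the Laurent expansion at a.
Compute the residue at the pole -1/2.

The residue is 26/27.

At the order-2 pole -1/2 set g(z) = (z - (-1/2))^2*f(z) = 26*z/27 - 20/37.
Order-2 pole: residue = g'(a); g'(-1/2) = 26/27, so the residue is 26/27.


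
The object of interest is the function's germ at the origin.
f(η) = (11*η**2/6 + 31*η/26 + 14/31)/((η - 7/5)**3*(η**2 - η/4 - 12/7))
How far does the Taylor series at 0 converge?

The radius of convergence is -1/8 + (5/56)*sqrt(217).

Denominator factor (η - 7/5)^3: pole of order 3 at 7/5, modulus 7/5.
Denominator factor (η**2 - η/4 - 12/7): discriminant 775/112, real irrational roots 1/8 + (5/56)*sqrt(217) and 1/8 - (5/56)*sqrt(217); poles of order 1, moduli 1/8 + (5/56)*sqrt(217) and -1/8 + (5/56)*sqrt(217).
The radius of convergence is the smallest modulus among the singular points: -1/8 + (5/56)*sqrt(217).


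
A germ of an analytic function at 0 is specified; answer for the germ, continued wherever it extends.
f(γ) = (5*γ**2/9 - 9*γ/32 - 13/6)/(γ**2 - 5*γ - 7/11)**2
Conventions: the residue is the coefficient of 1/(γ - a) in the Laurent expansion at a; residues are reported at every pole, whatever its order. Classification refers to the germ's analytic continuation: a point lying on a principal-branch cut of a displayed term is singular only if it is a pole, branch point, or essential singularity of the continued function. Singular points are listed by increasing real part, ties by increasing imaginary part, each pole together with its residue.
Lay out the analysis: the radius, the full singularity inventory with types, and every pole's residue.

Denominator factor (γ**2 - 5*γ - 7/11)^2: discriminant 303/11, real irrational roots 5/2 + (1/22)*sqrt(3333) and 5/2 - (1/22)*sqrt(3333); poles of order 2, moduli 5/2 + (1/22)*sqrt(3333) and -5/2 + (1/22)*sqrt(3333).
The radius of convergence is the smallest modulus among the singular points: -5/2 + (1/22)*sqrt(3333).
The factor γ**2 - 5*γ - 7/11 splits as (γ - a)(γ - a') with a = 5/2 - (1/22)*sqrt(3333), a' = 5/2 + (1/22)*sqrt(3333). At the order-2 pole a set g(γ) = (γ - a)^2*f(γ) = [5*γ**2/9 - 9*γ/32 - 13/6] / (γ - a')^2.
Order-2 pole: residue = g'(a); g'(5/2 - (1/22)*sqrt(3333)) = -(20423/26440992)*sqrt(3333), so the residue is -(20423/26440992)*sqrt(3333).
The factor γ**2 - 5*γ - 7/11 splits as (γ - a)(γ - a') with a = 5/2 + (1/22)*sqrt(3333), a' = 5/2 - (1/22)*sqrt(3333). At the order-2 pole a set g(γ) = (γ - a)^2*f(γ) = [5*γ**2/9 - 9*γ/32 - 13/6] / (γ - a')^2.
Order-2 pole: residue = g'(a); g'(5/2 + (1/22)*sqrt(3333)) = (20423/26440992)*sqrt(3333), so the residue is (20423/26440992)*sqrt(3333).
List the singular points by increasing real part (a conjugate pair: the negative imaginary part first).

Radius of convergence at 0: -5/2 + (1/22)*sqrt(3333).
At 5/2 - (1/22)*sqrt(3333): a pole of order 2; residue -(20423/26440992)*sqrt(3333).
At 5/2 + (1/22)*sqrt(3333): a pole of order 2; residue (20423/26440992)*sqrt(3333).


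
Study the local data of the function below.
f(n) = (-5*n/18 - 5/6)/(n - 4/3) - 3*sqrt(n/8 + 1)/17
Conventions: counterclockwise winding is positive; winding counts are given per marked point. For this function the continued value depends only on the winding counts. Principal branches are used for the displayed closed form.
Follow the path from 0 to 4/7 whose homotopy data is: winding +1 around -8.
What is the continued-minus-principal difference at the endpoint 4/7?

Continued minus principal equals (3/119)*sqrt(210).

The rational part is single-valued and drops out of the difference; each branch term changes only by its own monodromy.
(-3/17)*sqrt(1 - n/(-8)): winding +1 is odd, the square root flips sign, contributing -2*(-3/17)*sqrt(1 - (4/7)/(-8)) = -2*(-3/17)*sqrt(15/14) = (3/119)*sqrt(210).
Summing the contributions at n = 4/7 gives (3/119)*sqrt(210).


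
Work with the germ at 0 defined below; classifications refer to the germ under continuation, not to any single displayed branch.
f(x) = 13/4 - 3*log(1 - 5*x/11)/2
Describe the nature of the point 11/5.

The term (-3/2)*log(1 - x/(11/5)) has argument 1 - 11/5/(11/5) = 0 at 11/5: a logarithmic (infinitely-sheeted) branch point; the remaining terms are analytic or single-valued there.

The point is a logarithmic branch point.


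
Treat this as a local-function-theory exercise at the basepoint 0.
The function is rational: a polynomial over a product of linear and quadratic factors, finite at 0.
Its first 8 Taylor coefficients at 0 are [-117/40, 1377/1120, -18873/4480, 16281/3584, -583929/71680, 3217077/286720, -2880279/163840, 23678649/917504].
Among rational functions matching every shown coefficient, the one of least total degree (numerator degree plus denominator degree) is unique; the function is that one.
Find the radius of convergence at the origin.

The radius of convergence is 2/3.

No rational of total degree below 3 reproduces all 8 coefficients; solving the [1/2] Pade equations on them gives f(γ) = (6*γ/7 + 13/5)/((γ - 4/3)*(γ + 2/3)), whose expansion matches every shown term.
Denominator factor (γ - 4/3): pole of order 1 at 4/3, modulus 4/3.
Denominator factor (γ + 2/3): pole of order 1 at -2/3, modulus 2/3.
The radius of convergence is the smallest modulus among the singular points: 2/3.


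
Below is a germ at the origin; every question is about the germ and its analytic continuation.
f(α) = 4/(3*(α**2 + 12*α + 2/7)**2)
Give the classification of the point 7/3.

The point is a regular point.

Denominator factors: α**2 + 12*α + 2/7 = 2125/63 at α = 7/3 — none vanishes.
So the germ continues analytically to 7/3.


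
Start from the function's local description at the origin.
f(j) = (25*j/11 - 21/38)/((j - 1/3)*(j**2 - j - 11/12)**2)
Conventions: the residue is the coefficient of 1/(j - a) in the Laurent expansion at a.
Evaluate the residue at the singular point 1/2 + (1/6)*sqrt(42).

The residue is -27756/351329 - (1149525/17215121)*sqrt(42).

The factor j**2 - j - 11/12 splits as (j - a)(j - a') with a = 1/2 + (1/6)*sqrt(42), a' = 1/2 - (1/6)*sqrt(42). At the order-2 pole a set g(j) = (j - a)^2*f(j) = [(25*j/11 - 21/38)/(j - 1/3)] / (j - a')^2.
Order-2 pole: residue = g'(a); g'(1/2 + (1/6)*sqrt(42)) = -27756/351329 - (1149525/17215121)*sqrt(42), so the residue is -27756/351329 - (1149525/17215121)*sqrt(42).


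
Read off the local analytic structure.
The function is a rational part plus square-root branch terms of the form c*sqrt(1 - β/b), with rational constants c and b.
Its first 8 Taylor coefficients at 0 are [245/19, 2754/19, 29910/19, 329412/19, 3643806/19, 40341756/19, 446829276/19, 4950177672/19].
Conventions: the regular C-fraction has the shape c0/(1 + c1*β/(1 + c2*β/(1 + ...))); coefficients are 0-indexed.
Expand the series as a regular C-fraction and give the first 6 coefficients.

The regular C-fraction coefficients are [245/19, -2754/245, 42761/112455, 85699285/19627299, -119433650229/14957498473, 270116062919/532266366173].

Taylor coefficients (read off): a_0 = 245/19, a_1 = 2754/19, a_2 = 29910/19, a_3 = 329412/19, a_4 = 3643806/19, a_5 = 40341756/19.
c0 = a_0 = 245/19. Peel one level at a time: if S = 1 + c*β/S' with S'(0) = 1, then c is the β-coefficient of S and S' = c*β/(S - 1).
S_1 = c0/f = 1 + (-2754/245)*β + (256566/60025)*β^2 + ...; c1 = -2754/245.
S_2 = c1*β/(S_1 - 1) = 1 + (42761/112455)*β + (-349793/210681)*β^2 + ...; c2 = 42761/112455.
S_3 = c2*β/(S_2 - 1) = 1 + (85699285/19627299)*β + (63749987595/1828503121)*β^2 + ...; c3 = 85699285/19627299.
S_4 = c3*β/(S_3 - 1) = 1 + (-119433650229/14957498473)*β + (495805515831/122355142849)*β^2 + ...; c4 = -119433650229/14957498473.
S_5 = c4*β/(S_4 - 1) = 1 + (270116062919/532266366173)*β + ...; c5 = 270116062919/532266366173.


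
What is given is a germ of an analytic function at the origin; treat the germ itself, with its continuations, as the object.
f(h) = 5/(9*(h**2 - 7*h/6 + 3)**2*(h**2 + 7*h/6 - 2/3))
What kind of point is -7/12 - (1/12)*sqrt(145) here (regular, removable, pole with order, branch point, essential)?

The point is a pole of order 1.

The denominator factor h**2 + 7*h/6 - 2/3 vanishes at -7/12 - (1/12)*sqrt(145) and appears to the power 1; the numerator there equals 5/9, nonzero, and no other factor vanishes.
Hence a pole whose order is the multiplicity, 1.


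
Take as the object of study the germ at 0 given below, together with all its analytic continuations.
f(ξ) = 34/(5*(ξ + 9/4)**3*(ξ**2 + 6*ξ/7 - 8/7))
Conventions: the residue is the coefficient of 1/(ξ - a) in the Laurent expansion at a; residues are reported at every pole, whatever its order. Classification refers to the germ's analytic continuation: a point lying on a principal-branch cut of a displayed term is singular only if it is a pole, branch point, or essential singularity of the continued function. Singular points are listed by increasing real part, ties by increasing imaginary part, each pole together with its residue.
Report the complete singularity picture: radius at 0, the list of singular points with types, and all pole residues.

Denominator factor (ξ**2 + 6*ξ/7 - 8/7): discriminant 260/49, real irrational roots -3/7 + (1/7)*sqrt(65) and -3/7 - (1/7)*sqrt(65); poles of order 1, moduli -3/7 + (1/7)*sqrt(65) and 3/7 + (1/7)*sqrt(65).
Denominator factor (ξ + 9/4)^3: pole of order 3 at -9/4, modulus 9/4.
The radius of convergence is the smallest modulus among the singular points: -3/7 + (1/7)*sqrt(65).
At the order-3 pole -9/4 set g(ξ) = (ξ - (-9/4))^3*f(ξ) = 34/(5*(ξ**2 + 6*ξ/7 - 8/7)).
Order-3 pole: residue = g''(a)/2; g''(-9/4) = 1077572608/55447835, so the residue is 538786304/55447835.
The factor ξ**2 + 6*ξ/7 - 8/7 splits as (ξ - a)(ξ - a') with a = -3/7 - (1/7)*sqrt(65), a' = -3/7 + (1/7)*sqrt(65). At the order-1 pole a set g(ξ) = (ξ - a)*f(ξ) = [34/(5*(ξ + 9/4)**3)] / (ξ - a').
Simple pole: residue = g(a) at a = -3/7 - (1/7)*sqrt(65), which is -269393152/55447835 - (2222127936/3604109275)*sqrt(65).
The factor ξ**2 + 6*ξ/7 - 8/7 splits as (ξ - a)(ξ - a') with a = -3/7 + (1/7)*sqrt(65), a' = -3/7 - (1/7)*sqrt(65). At the order-1 pole a set g(ξ) = (ξ - a)*f(ξ) = [34/(5*(ξ + 9/4)**3)] / (ξ - a').
Simple pole: residue = g(a) at a = -3/7 + (1/7)*sqrt(65), which is -269393152/55447835 + (2222127936/3604109275)*sqrt(65).
List the singular points by increasing real part (a conjugate pair: the negative imaginary part first).

Radius of convergence at 0: -3/7 + (1/7)*sqrt(65).
At -9/4: a pole of order 3; residue 538786304/55447835.
At -3/7 - (1/7)*sqrt(65): a pole of order 1; residue -269393152/55447835 - (2222127936/3604109275)*sqrt(65).
At -3/7 + (1/7)*sqrt(65): a pole of order 1; residue -269393152/55447835 + (2222127936/3604109275)*sqrt(65).


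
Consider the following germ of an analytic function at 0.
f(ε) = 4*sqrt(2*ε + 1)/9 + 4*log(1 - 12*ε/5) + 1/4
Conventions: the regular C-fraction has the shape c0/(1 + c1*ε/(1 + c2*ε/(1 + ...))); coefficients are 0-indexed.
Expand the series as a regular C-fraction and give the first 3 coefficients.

Taylor coefficients (expand at 0): a_0 = 25/36, a_1 = -412/45, a_2 = -2642/225.
c0 = a_0 = 25/36. Peel one level at a time: if S = 1 + c*ε/S' with S'(0) = 1, then c is the ε-coefficient of S and S' = c*ε/(S - 1).
S_1 = c0/f = 1 + (1648/125)*ε + (2980104/15625)*ε^2 + ...; c1 = 1648/125.
S_2 = c1*ε/(S_1 - 1) = 1 + (-372513/25750)*ε + ...; c2 = -372513/25750.

The regular C-fraction coefficients are [25/36, 1648/125, -372513/25750].


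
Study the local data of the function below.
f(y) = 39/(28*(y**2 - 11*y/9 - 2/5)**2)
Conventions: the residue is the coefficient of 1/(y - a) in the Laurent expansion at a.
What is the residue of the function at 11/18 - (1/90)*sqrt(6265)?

The factor y**2 - 11*y/9 - 2/5 splits as (y - a)(y - a') with a = 11/18 - (1/90)*sqrt(6265), a' = 11/18 + (1/90)*sqrt(6265). At the order-2 pole a set g(y) = (y - a)^2*f(y) = [39/28] / (y - a')^2.
Order-2 pole: residue = g'(a); g'(11/18 - (1/90)*sqrt(6265)) = (142155/21980126)*sqrt(6265), so the residue is (142155/21980126)*sqrt(6265).

The residue is (142155/21980126)*sqrt(6265).


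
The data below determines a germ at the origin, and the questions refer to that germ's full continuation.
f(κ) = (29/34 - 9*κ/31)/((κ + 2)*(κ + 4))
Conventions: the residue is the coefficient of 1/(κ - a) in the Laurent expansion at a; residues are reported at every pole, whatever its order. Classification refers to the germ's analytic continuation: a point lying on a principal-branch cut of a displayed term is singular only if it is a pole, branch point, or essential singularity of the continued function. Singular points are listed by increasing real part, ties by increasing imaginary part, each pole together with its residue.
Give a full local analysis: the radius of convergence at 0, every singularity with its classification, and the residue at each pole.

Denominator factor (κ + 2): pole of order 1 at -2, modulus 2.
Denominator factor (κ + 4): pole of order 1 at -4, modulus 4.
The radius of convergence is the smallest modulus among the singular points: 2.
At the order-1 pole -4 set g(κ) = (κ - (-4))*f(κ) = (29/34 - 9*κ/31)/(κ + 2).
Simple pole: residue = g(a) at a = -4, which is -2123/2108.
At the order-1 pole -2 set g(κ) = (κ - (-2))*f(κ) = (29/34 - 9*κ/31)/(κ + 4).
Simple pole: residue = g(a) at a = -2, which is 1511/2108.
List the singular points by increasing real part (a conjugate pair: the negative imaginary part first).

Radius of convergence at 0: 2.
At -4: a pole of order 1; residue -2123/2108.
At -2: a pole of order 1; residue 1511/2108.


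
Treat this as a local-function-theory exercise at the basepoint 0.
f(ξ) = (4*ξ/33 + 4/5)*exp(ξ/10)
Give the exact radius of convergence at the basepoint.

The radius of convergence is infinite.

The factor exp(ξ/10) is entire and contributes no finite singular point.
The polynomial part has no poles.
No finite singular points: the Taylor series at 0 converges everywhere.


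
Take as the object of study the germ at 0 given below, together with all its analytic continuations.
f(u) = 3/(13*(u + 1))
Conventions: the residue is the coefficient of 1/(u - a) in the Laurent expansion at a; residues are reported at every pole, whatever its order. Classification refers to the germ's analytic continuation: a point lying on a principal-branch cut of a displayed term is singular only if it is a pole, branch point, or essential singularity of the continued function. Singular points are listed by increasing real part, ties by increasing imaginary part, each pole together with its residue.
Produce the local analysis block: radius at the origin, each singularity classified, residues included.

Radius of convergence at 0: 1.
At -1: a pole of order 1; residue 3/13.

Denominator factor (u + 1): pole of order 1 at -1, modulus 1.
The radius of convergence is the smallest modulus among the singular points: 1.
At the order-1 pole -1 set g(u) = (u - (-1))*f(u) = 3/13.
Simple pole: residue = g(a) at a = -1, which is 3/13.


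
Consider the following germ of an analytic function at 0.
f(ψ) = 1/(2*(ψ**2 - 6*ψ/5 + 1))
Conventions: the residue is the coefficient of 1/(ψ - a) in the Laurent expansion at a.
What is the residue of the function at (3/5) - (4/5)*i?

The factor ψ**2 - 6*ψ/5 + 1 splits as (ψ - a)(ψ - a') with a = (3/5) - (4/5)*i, a' = (3/5) + (4/5)*i. At the order-1 pole a set g(ψ) = (ψ - a)*f(ψ) = [1/2] / (ψ - a').
Simple pole: residue = g(a) at a = (3/5) - (4/5)*i, which is (5/16)*i.

The residue is (5/16)*i.


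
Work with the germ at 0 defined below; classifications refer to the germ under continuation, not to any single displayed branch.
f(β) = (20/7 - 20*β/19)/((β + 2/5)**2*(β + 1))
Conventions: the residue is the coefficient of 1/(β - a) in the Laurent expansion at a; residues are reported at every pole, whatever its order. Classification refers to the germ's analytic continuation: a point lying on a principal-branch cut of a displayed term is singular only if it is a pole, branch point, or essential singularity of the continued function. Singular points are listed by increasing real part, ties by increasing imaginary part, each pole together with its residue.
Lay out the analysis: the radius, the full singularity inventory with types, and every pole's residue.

Radius of convergence at 0: 2/5.
At -1: a pole of order 1; residue 13000/1197.
At -2/5: a pole of order 2; residue -13000/1197.

Denominator factor (β + 2/5)^2: pole of order 2 at -2/5, modulus 2/5.
Denominator factor (β + 1): pole of order 1 at -1, modulus 1.
The radius of convergence is the smallest modulus among the singular points: 2/5.
At the order-1 pole -1 set g(β) = (β - (-1))*f(β) = (20/7 - 20*β/19)/(β + 2/5)**2.
Simple pole: residue = g(a) at a = -1, which is 13000/1197.
At the order-2 pole -2/5 set g(β) = (β - (-2/5))^2*f(β) = (20/7 - 20*β/19)/(β + 1).
Order-2 pole: residue = g'(a); g'(-2/5) = -13000/1197, so the residue is -13000/1197.
List the singular points by increasing real part (a conjugate pair: the negative imaginary part first).


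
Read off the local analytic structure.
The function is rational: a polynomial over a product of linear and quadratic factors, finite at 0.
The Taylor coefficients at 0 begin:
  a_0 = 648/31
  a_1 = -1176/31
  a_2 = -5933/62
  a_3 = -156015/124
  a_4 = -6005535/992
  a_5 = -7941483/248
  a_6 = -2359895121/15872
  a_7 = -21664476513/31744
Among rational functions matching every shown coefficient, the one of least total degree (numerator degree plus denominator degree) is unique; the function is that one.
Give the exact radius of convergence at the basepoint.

The radius of convergence is -3/16 + (1/48)*sqrt(465).

No rational of total degree below 6 reproduces all 8 coefficients; solving the [2/4] Pade equations on them gives f(γ) = (-35*γ**2/18 - 11*γ/3 + 18/31)/(γ**2 + 3*γ/8 - 1/6)**2, whose expansion matches every shown term.
Denominator factor (γ**2 + 3*γ/8 - 1/6)^2: discriminant 155/192, real irrational roots -3/16 + (1/48)*sqrt(465) and -3/16 - (1/48)*sqrt(465); poles of order 2, moduli -3/16 + (1/48)*sqrt(465) and 3/16 + (1/48)*sqrt(465).
The radius of convergence is the smallest modulus among the singular points: -3/16 + (1/48)*sqrt(465).


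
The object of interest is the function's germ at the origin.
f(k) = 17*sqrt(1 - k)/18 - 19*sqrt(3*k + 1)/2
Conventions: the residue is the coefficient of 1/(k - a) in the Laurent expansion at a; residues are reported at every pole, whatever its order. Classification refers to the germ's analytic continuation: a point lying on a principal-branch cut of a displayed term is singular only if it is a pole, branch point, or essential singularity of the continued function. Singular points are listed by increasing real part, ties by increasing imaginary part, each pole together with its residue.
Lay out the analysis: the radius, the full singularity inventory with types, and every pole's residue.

Branch term (17/18)*sqrt(1 - k/(1)): its argument vanishes at k = 1, a square-root branch point, modulus 1.
Branch term (-19/2)*sqrt(1 - k/(-1/3)): its argument vanishes at k = -1/3, a square-root branch point, modulus 1/3.
The radius of convergence is the smallest modulus among the singular points: 1/3.
List the singular points by increasing real part (a conjugate pair: the negative imaginary part first).

Radius of convergence at 0: 1/3.
At -1/3: an algebraic (square-root) branch point.
At 1: an algebraic (square-root) branch point.


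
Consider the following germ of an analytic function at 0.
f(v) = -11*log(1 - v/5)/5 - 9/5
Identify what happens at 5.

The point is a logarithmic branch point.

The term (-11/5)*log(1 - v/(5)) has argument 1 - 5/(5) = 0 at 5: a logarithmic (infinitely-sheeted) branch point; the remaining terms are analytic or single-valued there.
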